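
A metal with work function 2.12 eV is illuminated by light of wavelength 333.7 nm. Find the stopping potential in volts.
1.5954 V

The stopping potential V_s satisfies: eV_s = KE_max

First, find KE_max using Einstein's equation:
E_photon = hc/λ = 3.7154 eV
KE_max = E_photon - φ = 3.7154 - 2.12 = 1.5954 eV

Since eV_s = KE_max:
V_s = KE_max/e = 1.5954 V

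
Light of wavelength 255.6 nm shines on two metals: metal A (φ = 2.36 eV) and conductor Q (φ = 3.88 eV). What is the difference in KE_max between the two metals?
1.5200 eV

Using KE_max = hc/λ - φ for each metal:

Photon energy: E = hc/λ = 4.8507 eV

For metal A (φ₁ = 2.36 eV):
KE₁ = E - φ₁ = 4.8507 - 2.36 = 2.4907 eV

For conductor Q (φ₂ = 3.88 eV):
KE₂ = E - φ₂ = 4.8507 - 3.88 = 0.9707 eV

Difference:
ΔKE = KE₁ - KE₂ = 2.4907 - 0.9707 = 1.5200 eV

Note: The difference equals the difference in work functions: 3.88 - 2.36 = 1.52 eV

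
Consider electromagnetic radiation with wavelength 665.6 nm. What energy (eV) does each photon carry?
1.8627 eV

Using E = hf = hc/λ:

E = hc/λ = (6.626×10⁻³⁴ J·s)(3×10⁸ m/s) / (665.6×10⁻⁹ m)
E = 1.8627 eV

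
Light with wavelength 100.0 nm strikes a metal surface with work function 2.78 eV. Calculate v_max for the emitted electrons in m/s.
1.8394e+06 m/s

First, find the maximum kinetic energy:
E_photon = hc/λ = 12.3984 eV
KE_max = E_photon - φ = 12.3984 - 2.78 = 9.6184 eV

Convert to Joules: KE_max = 9.6184 × 1.602×10⁻¹⁹ J = 1.5410e-18 J

Then use KE = ½mv² to find velocity:
v = √(2·KE/m) = √(2 × 1.5410e-18 J / 9.109e-31 kg)
v = 1.8394e+06 m/s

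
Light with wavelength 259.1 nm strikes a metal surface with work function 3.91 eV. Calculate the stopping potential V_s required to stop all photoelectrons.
0.8752 V

The stopping potential V_s satisfies: eV_s = KE_max

First, find KE_max using Einstein's equation:
E_photon = hc/λ = 4.7852 eV
KE_max = E_photon - φ = 4.7852 - 3.91 = 0.8752 eV

Since eV_s = KE_max:
V_s = KE_max/e = 0.8752 V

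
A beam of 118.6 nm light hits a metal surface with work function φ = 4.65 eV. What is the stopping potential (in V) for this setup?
5.8040 V

The stopping potential V_s satisfies: eV_s = KE_max

First, find KE_max using Einstein's equation:
E_photon = hc/λ = 10.4540 eV
KE_max = E_photon - φ = 10.4540 - 4.65 = 5.8040 eV

Since eV_s = KE_max:
V_s = KE_max/e = 5.8040 V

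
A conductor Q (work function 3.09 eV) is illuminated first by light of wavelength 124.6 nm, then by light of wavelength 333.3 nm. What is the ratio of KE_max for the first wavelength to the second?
10.8916

Using Einstein's equation: KE_max = hc/λ - φ

For λ₁ = 124.6 nm:
E₁ = hc/λ₁ = 9.9506 eV
KE₁ = E₁ - φ = 9.9506 - 3.09 = 6.8606 eV

For λ₂ = 333.3 nm:
E₂ = hc/λ₂ = 3.7199 eV
KE₂ = E₂ - φ = 3.7199 - 3.09 = 0.6299 eV

Ratio: KE₁/KE₂ = 6.8606/0.6299 = 10.8916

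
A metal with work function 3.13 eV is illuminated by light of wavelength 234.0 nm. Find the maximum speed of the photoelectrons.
8.7338e+05 m/s

First, find the maximum kinetic energy:
E_photon = hc/λ = 5.2985 eV
KE_max = E_photon - φ = 5.2985 - 3.13 = 2.1685 eV

Convert to Joules: KE_max = 2.1685 × 1.602×10⁻¹⁹ J = 3.4743e-19 J

Then use KE = ½mv² to find velocity:
v = √(2·KE/m) = √(2 × 3.4743e-19 J / 9.109e-31 kg)
v = 8.7338e+05 m/s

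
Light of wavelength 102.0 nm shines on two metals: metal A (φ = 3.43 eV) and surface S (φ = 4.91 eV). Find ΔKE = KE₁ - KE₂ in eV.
1.4800 eV

Using KE_max = hc/λ - φ for each metal:

Photon energy: E = hc/λ = 12.1553 eV

For metal A (φ₁ = 3.43 eV):
KE₁ = E - φ₁ = 12.1553 - 3.43 = 8.7253 eV

For surface S (φ₂ = 4.91 eV):
KE₂ = E - φ₂ = 12.1553 - 4.91 = 7.2453 eV

Difference:
ΔKE = KE₁ - KE₂ = 8.7253 - 7.2453 = 1.4800 eV

Note: The difference equals the difference in work functions: 4.91 - 3.43 = 1.48 eV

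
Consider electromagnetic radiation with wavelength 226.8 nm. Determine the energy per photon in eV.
5.4667 eV

Using E = hf = hc/λ:

E = hc/λ = (6.626×10⁻³⁴ J·s)(3×10⁸ m/s) / (226.8×10⁻⁹ m)
E = 5.4667 eV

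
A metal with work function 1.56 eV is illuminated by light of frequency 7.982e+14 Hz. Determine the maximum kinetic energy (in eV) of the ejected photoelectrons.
1.7411 eV

Using Einstein's photoelectric equation: KE_max = hf - φ

First, calculate the photon energy:
E_photon = hf = (6.626×10⁻³⁴ J·s)(7.982e+14 Hz)
E_photon = 3.3011 eV

Then, the maximum kinetic energy:
KE_max = E_photon - φ = 3.3011 eV - 1.56 eV = 1.7411 eV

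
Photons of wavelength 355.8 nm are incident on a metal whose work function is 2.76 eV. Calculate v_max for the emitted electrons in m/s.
5.0489e+05 m/s

First, find the maximum kinetic energy:
E_photon = hc/λ = 3.4847 eV
KE_max = E_photon - φ = 3.4847 - 2.76 = 0.7247 eV

Convert to Joules: KE_max = 0.7247 × 1.602×10⁻¹⁹ J = 1.1610e-19 J

Then use KE = ½mv² to find velocity:
v = √(2·KE/m) = √(2 × 1.1610e-19 J / 9.109e-31 kg)
v = 5.0489e+05 m/s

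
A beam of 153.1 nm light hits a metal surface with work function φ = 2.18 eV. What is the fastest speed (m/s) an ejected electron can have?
1.4429e+06 m/s

First, find the maximum kinetic energy:
E_photon = hc/λ = 8.0982 eV
KE_max = E_photon - φ = 8.0982 - 2.18 = 5.9182 eV

Convert to Joules: KE_max = 5.9182 × 1.602×10⁻¹⁹ J = 9.4821e-19 J

Then use KE = ½mv² to find velocity:
v = √(2·KE/m) = √(2 × 9.4821e-19 J / 9.109e-31 kg)
v = 1.4429e+06 m/s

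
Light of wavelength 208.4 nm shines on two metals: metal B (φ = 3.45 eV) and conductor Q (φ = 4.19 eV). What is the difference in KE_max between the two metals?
0.7400 eV

Using KE_max = hc/λ - φ for each metal:

Photon energy: E = hc/λ = 5.9493 eV

For metal B (φ₁ = 3.45 eV):
KE₁ = E - φ₁ = 5.9493 - 3.45 = 2.4993 eV

For conductor Q (φ₂ = 4.19 eV):
KE₂ = E - φ₂ = 5.9493 - 4.19 = 1.7593 eV

Difference:
ΔKE = KE₁ - KE₂ = 2.4993 - 1.7593 = 0.7400 eV

Note: The difference equals the difference in work functions: 4.19 - 3.45 = 0.74 eV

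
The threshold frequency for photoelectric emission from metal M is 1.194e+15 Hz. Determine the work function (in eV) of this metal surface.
4.94 eV

At the threshold frequency, photon energy equals work function:
φ = hf₀

Calculating:
φ = (6.626×10⁻³⁴ J·s)(1.194e+15 Hz)
φ = 4.94 eV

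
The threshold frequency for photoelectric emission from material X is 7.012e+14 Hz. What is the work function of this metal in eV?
2.90 eV

At the threshold frequency, photon energy equals work function:
φ = hf₀

Calculating:
φ = (6.626×10⁻³⁴ J·s)(7.012e+14 Hz)
φ = 2.90 eV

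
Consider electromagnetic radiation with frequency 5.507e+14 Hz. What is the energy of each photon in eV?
2.2775 eV

Using E = hf:

E = hf = (6.626×10⁻³⁴ J·s)(5.507e+14 Hz)
E = 2.2775 eV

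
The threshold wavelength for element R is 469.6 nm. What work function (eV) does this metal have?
2.64 eV

At the threshold wavelength, photon energy equals work function:
φ = hc/λ₀

Calculating:
φ = (6.626×10⁻³⁴ J·s)(3×10⁸ m/s) / (469.6×10⁻⁹ m)
φ = 2.64 eV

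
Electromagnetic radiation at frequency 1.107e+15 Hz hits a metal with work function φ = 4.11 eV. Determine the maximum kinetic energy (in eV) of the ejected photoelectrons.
0.4682 eV

Using Einstein's photoelectric equation: KE_max = hf - φ

First, calculate the photon energy:
E_photon = hf = (6.626×10⁻³⁴ J·s)(1.107e+15 Hz)
E_photon = 4.5782 eV

Then, the maximum kinetic energy:
KE_max = E_photon - φ = 4.5782 eV - 4.11 eV = 0.4682 eV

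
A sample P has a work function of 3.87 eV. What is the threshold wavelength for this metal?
320.37 nm

The threshold wavelength is when the photon energy equals the work function:
hc/λ₀ = φ

Solving for λ₀:
λ₀ = hc/φ = (6.626×10⁻³⁴ J·s)(3×10⁸ m/s) / (3.87 eV × 1.602×10⁻¹⁹ J/eV)
λ₀ = 320.37 nm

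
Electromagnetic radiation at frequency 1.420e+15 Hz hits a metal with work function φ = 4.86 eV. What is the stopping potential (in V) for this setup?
1.0126 V

The stopping potential V_s satisfies: eV_s = KE_max

First, find KE_max using Einstein's equation:
E_photon = hf = (6.626×10⁻³⁴ J·s)(1.420e+15 Hz) = 5.8726 eV
KE_max = E_photon - φ = 5.8726 - 4.86 = 1.0126 eV

Since eV_s = KE_max:
V_s = KE_max/e = 1.0126 V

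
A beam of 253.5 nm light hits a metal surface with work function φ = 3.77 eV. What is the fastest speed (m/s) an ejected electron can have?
6.2793e+05 m/s

First, find the maximum kinetic energy:
E_photon = hc/λ = 4.8909 eV
KE_max = E_photon - φ = 4.8909 - 3.77 = 1.1209 eV

Convert to Joules: KE_max = 1.1209 × 1.602×10⁻¹⁹ J = 1.7959e-19 J

Then use KE = ½mv² to find velocity:
v = √(2·KE/m) = √(2 × 1.7959e-19 J / 9.109e-31 kg)
v = 6.2793e+05 m/s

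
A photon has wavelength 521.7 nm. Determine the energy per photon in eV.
2.3765 eV

Using E = hf = hc/λ:

E = hc/λ = (6.626×10⁻³⁴ J·s)(3×10⁸ m/s) / (521.7×10⁻⁹ m)
E = 2.3765 eV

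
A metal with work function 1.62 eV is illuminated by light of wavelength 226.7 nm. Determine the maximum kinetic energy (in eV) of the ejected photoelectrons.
3.8491 eV

Using Einstein's photoelectric equation: KE_max = hf - φ = hc/λ - φ

First, calculate the photon energy:
E_photon = hc/λ = (6.626×10⁻³⁴ J·s)(3×10⁸ m/s) / (226.7×10⁻⁹ m)
E_photon = 5.4691 eV

Then, the maximum kinetic energy:
KE_max = E_photon - φ = 5.4691 eV - 1.62 eV = 3.8491 eV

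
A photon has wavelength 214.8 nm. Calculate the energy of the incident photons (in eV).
5.7721 eV

Using E = hf = hc/λ:

E = hc/λ = (6.626×10⁻³⁴ J·s)(3×10⁸ m/s) / (214.8×10⁻⁹ m)
E = 5.7721 eV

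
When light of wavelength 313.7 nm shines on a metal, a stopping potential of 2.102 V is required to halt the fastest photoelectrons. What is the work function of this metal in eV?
1.85 eV

The stopping potential gives the maximum kinetic energy: KE_max = eV_s = 2.102 eV

From Einstein's photoelectric equation: KE_max = hc/λ - φ
Rearranging: φ = hc/λ - KE_max

Calculate photon energy:
E_photon = hc/λ = (6.626×10⁻³⁴ J·s)(3×10⁸ m/s) / (313.7×10⁻⁹ m) = 3.9523 eV

Therefore:
φ = 3.9523 - 2.102 = 1.85 eV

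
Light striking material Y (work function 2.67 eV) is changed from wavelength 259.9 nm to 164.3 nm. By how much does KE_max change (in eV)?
2.7758 eV

Using Einstein's equation: KE_max = hc/λ - φ

For λ₁ = 259.9 nm:
KE₁ = hc/λ₁ - φ = 4.7705 - 2.67 = 2.1005 eV

For λ₂ = 164.3 nm:
KE₂ = hc/λ₂ - φ = 7.5462 - 2.67 = 4.8762 eV

Change in KE:
ΔKE = KE₂ - KE₁ = 4.8762 - 2.1005 = 2.7758 eV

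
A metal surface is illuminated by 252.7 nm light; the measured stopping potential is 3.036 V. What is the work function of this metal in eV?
1.87 eV

The stopping potential gives the maximum kinetic energy: KE_max = eV_s = 3.036 eV

From Einstein's photoelectric equation: KE_max = hc/λ - φ
Rearranging: φ = hc/λ - KE_max

Calculate photon energy:
E_photon = hc/λ = (6.626×10⁻³⁴ J·s)(3×10⁸ m/s) / (252.7×10⁻⁹ m) = 4.9064 eV

Therefore:
φ = 4.9064 - 3.036 = 1.87 eV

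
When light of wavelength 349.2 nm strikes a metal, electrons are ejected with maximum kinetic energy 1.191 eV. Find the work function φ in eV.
2.36 eV

From Einstein's photoelectric equation: KE_max = hf - φ = hc/λ - φ

Rearranging for φ:
φ = hc/λ - KE_max

Calculate photon energy:
E_photon = hc/λ = 3.5505 eV

Therefore:
φ = 3.5505 - 1.191 = 2.36 eV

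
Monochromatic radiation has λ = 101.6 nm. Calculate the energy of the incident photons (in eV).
12.2032 eV

Using E = hf = hc/λ:

E = hc/λ = (6.626×10⁻³⁴ J·s)(3×10⁸ m/s) / (101.6×10⁻⁹ m)
E = 12.2032 eV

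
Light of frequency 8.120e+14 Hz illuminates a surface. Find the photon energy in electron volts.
3.3582 eV

Using E = hf:

E = hf = (6.626×10⁻³⁴ J·s)(8.120e+14 Hz)
E = 3.3582 eV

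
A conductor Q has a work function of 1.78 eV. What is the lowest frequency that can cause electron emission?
4.3040e+14 Hz

The threshold frequency is when the photon energy equals the work function:
hf₀ = φ

Solving for f₀:
f₀ = φ/h = (1.78 eV × 1.602×10⁻¹⁹ J/eV) / (6.626×10⁻³⁴ J·s)
f₀ = 4.3040e+14 Hz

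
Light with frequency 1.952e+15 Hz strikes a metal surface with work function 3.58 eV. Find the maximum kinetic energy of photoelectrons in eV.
4.4928 eV

Using Einstein's photoelectric equation: KE_max = hf - φ

First, calculate the photon energy:
E_photon = hf = (6.626×10⁻³⁴ J·s)(1.952e+15 Hz)
E_photon = 8.0728 eV

Then, the maximum kinetic energy:
KE_max = E_photon - φ = 8.0728 eV - 3.58 eV = 4.4928 eV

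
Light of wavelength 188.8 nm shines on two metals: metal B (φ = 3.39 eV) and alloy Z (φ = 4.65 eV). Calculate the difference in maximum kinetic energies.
1.2600 eV

Using KE_max = hc/λ - φ for each metal:

Photon energy: E = hc/λ = 6.5670 eV

For metal B (φ₁ = 3.39 eV):
KE₁ = E - φ₁ = 6.5670 - 3.39 = 3.1770 eV

For alloy Z (φ₂ = 4.65 eV):
KE₂ = E - φ₂ = 6.5670 - 4.65 = 1.9170 eV

Difference:
ΔKE = KE₁ - KE₂ = 3.1770 - 1.9170 = 1.2600 eV

Note: The difference equals the difference in work functions: 4.65 - 3.39 = 1.26 eV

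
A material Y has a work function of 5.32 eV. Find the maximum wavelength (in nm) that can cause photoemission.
233.05 nm

The threshold wavelength is when the photon energy equals the work function:
hc/λ₀ = φ

Solving for λ₀:
λ₀ = hc/φ = (6.626×10⁻³⁴ J·s)(3×10⁸ m/s) / (5.32 eV × 1.602×10⁻¹⁹ J/eV)
λ₀ = 233.05 nm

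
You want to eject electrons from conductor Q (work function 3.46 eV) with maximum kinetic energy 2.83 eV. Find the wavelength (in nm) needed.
197.11 nm

From Einstein's equation: KE_max = hc/λ - φ

Rearranging for λ:
hc/λ = KE_max + φ
λ = hc/(KE_max + φ)

Required photon energy:
E_photon = KE_max + φ = 2.83 + 3.46 = 6.29 eV

Required wavelength:
λ = hc/E_photon = (6.626×10⁻³⁴)(3×10⁸) / (6.29 × 1.602×10⁻¹⁹)
λ = 197.11 nm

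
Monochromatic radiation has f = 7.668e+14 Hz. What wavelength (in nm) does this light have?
390.97 nm

Using the wave equation: c = fλ

Solving for wavelength:
λ = c/f = (3×10⁸ m/s) / (7.668e+14 Hz)
λ = 390.97 nm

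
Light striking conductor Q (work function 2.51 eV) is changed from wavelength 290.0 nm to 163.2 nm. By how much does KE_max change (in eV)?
3.3218 eV

Using Einstein's equation: KE_max = hc/λ - φ

For λ₁ = 290.0 nm:
KE₁ = hc/λ₁ - φ = 4.2753 - 2.51 = 1.7653 eV

For λ₂ = 163.2 nm:
KE₂ = hc/λ₂ - φ = 7.5971 - 2.51 = 5.0871 eV

Change in KE:
ΔKE = KE₂ - KE₁ = 5.0871 - 1.7653 = 3.3218 eV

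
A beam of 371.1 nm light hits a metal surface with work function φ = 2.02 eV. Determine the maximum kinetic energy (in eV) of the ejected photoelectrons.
1.3210 eV

Using Einstein's photoelectric equation: KE_max = hf - φ = hc/λ - φ

First, calculate the photon energy:
E_photon = hc/λ = (6.626×10⁻³⁴ J·s)(3×10⁸ m/s) / (371.1×10⁻⁹ m)
E_photon = 3.3410 eV

Then, the maximum kinetic energy:
KE_max = E_photon - φ = 3.3410 eV - 2.02 eV = 1.3210 eV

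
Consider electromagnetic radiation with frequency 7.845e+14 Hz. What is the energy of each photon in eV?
3.2444 eV

Using E = hf:

E = hf = (6.626×10⁻³⁴ J·s)(7.845e+14 Hz)
E = 3.2444 eV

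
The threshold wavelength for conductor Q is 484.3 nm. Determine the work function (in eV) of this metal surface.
2.56 eV

At the threshold wavelength, photon energy equals work function:
φ = hc/λ₀

Calculating:
φ = (6.626×10⁻³⁴ J·s)(3×10⁸ m/s) / (484.3×10⁻⁹ m)
φ = 2.56 eV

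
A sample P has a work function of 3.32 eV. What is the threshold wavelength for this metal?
373.45 nm

The threshold wavelength is when the photon energy equals the work function:
hc/λ₀ = φ

Solving for λ₀:
λ₀ = hc/φ = (6.626×10⁻³⁴ J·s)(3×10⁸ m/s) / (3.32 eV × 1.602×10⁻¹⁹ J/eV)
λ₀ = 373.45 nm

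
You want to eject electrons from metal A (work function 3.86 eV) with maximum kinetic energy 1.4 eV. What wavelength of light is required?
235.71 nm

From Einstein's equation: KE_max = hc/λ - φ

Rearranging for λ:
hc/λ = KE_max + φ
λ = hc/(KE_max + φ)

Required photon energy:
E_photon = KE_max + φ = 1.4 + 3.86 = 5.26 eV

Required wavelength:
λ = hc/E_photon = (6.626×10⁻³⁴)(3×10⁸) / (5.26 × 1.602×10⁻¹⁹)
λ = 235.71 nm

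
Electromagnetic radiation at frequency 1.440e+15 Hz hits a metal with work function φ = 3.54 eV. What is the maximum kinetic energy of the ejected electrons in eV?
2.4154 eV

Using Einstein's photoelectric equation: KE_max = hf - φ

First, calculate the photon energy:
E_photon = hf = (6.626×10⁻³⁴ J·s)(1.440e+15 Hz)
E_photon = 5.9554 eV

Then, the maximum kinetic energy:
KE_max = E_photon - φ = 5.9554 eV - 3.54 eV = 2.4154 eV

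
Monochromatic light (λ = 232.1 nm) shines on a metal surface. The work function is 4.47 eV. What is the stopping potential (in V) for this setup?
0.8718 V

The stopping potential V_s satisfies: eV_s = KE_max

First, find KE_max using Einstein's equation:
E_photon = hc/λ = 5.3418 eV
KE_max = E_photon - φ = 5.3418 - 4.47 = 0.8718 eV

Since eV_s = KE_max:
V_s = KE_max/e = 0.8718 V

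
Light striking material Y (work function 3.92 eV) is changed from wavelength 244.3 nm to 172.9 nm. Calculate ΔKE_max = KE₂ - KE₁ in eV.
2.0958 eV

Using Einstein's equation: KE_max = hc/λ - φ

For λ₁ = 244.3 nm:
KE₁ = hc/λ₁ - φ = 5.0751 - 3.92 = 1.1551 eV

For λ₂ = 172.9 nm:
KE₂ = hc/λ₂ - φ = 7.1709 - 3.92 = 3.2509 eV

Change in KE:
ΔKE = KE₂ - KE₁ = 3.2509 - 1.1551 = 2.0958 eV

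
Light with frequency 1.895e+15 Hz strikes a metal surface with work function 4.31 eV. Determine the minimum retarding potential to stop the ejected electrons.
3.5271 V

The stopping potential V_s satisfies: eV_s = KE_max

First, find KE_max using Einstein's equation:
E_photon = hf = (6.626×10⁻³⁴ J·s)(1.895e+15 Hz) = 7.8371 eV
KE_max = E_photon - φ = 7.8371 - 4.31 = 3.5271 eV

Since eV_s = KE_max:
V_s = KE_max/e = 3.5271 V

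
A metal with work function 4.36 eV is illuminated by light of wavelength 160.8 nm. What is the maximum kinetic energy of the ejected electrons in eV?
3.3505 eV

Using Einstein's photoelectric equation: KE_max = hf - φ = hc/λ - φ

First, calculate the photon energy:
E_photon = hc/λ = (6.626×10⁻³⁴ J·s)(3×10⁸ m/s) / (160.8×10⁻⁹ m)
E_photon = 7.7105 eV

Then, the maximum kinetic energy:
KE_max = E_photon - φ = 7.7105 eV - 4.36 eV = 3.3505 eV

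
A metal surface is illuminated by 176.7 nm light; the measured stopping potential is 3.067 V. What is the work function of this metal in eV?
3.95 eV

The stopping potential gives the maximum kinetic energy: KE_max = eV_s = 3.067 eV

From Einstein's photoelectric equation: KE_max = hc/λ - φ
Rearranging: φ = hc/λ - KE_max

Calculate photon energy:
E_photon = hc/λ = (6.626×10⁻³⁴ J·s)(3×10⁸ m/s) / (176.7×10⁻⁹ m) = 7.0166 eV

Therefore:
φ = 7.0166 - 3.067 = 3.95 eV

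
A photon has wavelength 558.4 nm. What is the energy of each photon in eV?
2.2203 eV

Using E = hf = hc/λ:

E = hc/λ = (6.626×10⁻³⁴ J·s)(3×10⁸ m/s) / (558.4×10⁻⁹ m)
E = 2.2203 eV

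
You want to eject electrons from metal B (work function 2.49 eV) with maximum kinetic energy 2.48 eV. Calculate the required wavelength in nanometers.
249.47 nm

From Einstein's equation: KE_max = hc/λ - φ

Rearranging for λ:
hc/λ = KE_max + φ
λ = hc/(KE_max + φ)

Required photon energy:
E_photon = KE_max + φ = 2.48 + 2.49 = 4.97 eV

Required wavelength:
λ = hc/E_photon = (6.626×10⁻³⁴)(3×10⁸) / (4.97 × 1.602×10⁻¹⁹)
λ = 249.47 nm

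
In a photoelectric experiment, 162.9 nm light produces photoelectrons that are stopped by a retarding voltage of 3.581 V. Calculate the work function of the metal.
4.03 eV

The stopping potential gives the maximum kinetic energy: KE_max = eV_s = 3.581 eV

From Einstein's photoelectric equation: KE_max = hc/λ - φ
Rearranging: φ = hc/λ - KE_max

Calculate photon energy:
E_photon = hc/λ = (6.626×10⁻³⁴ J·s)(3×10⁸ m/s) / (162.9×10⁻⁹ m) = 7.6111 eV

Therefore:
φ = 7.6111 - 3.581 = 4.03 eV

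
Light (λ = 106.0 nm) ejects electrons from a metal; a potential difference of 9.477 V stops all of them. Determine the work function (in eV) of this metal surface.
2.22 eV

The stopping potential gives the maximum kinetic energy: KE_max = eV_s = 9.477 eV

From Einstein's photoelectric equation: KE_max = hc/λ - φ
Rearranging: φ = hc/λ - KE_max

Calculate photon energy:
E_photon = hc/λ = (6.626×10⁻³⁴ J·s)(3×10⁸ m/s) / (106.0×10⁻⁹ m) = 11.6966 eV

Therefore:
φ = 11.6966 - 9.477 = 2.22 eV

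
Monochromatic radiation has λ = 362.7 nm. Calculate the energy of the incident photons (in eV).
3.4184 eV

Using E = hf = hc/λ:

E = hc/λ = (6.626×10⁻³⁴ J·s)(3×10⁸ m/s) / (362.7×10⁻⁹ m)
E = 3.4184 eV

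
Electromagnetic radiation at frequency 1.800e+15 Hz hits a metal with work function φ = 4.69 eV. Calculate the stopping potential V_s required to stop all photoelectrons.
2.7542 V

The stopping potential V_s satisfies: eV_s = KE_max

First, find KE_max using Einstein's equation:
E_photon = hf = (6.626×10⁻³⁴ J·s)(1.800e+15 Hz) = 7.4442 eV
KE_max = E_photon - φ = 7.4442 - 4.69 = 2.7542 eV

Since eV_s = KE_max:
V_s = KE_max/e = 2.7542 V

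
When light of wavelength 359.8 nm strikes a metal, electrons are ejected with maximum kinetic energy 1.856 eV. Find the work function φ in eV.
1.59 eV

From Einstein's photoelectric equation: KE_max = hf - φ = hc/λ - φ

Rearranging for φ:
φ = hc/λ - KE_max

Calculate photon energy:
E_photon = hc/λ = 3.4459 eV

Therefore:
φ = 3.4459 - 1.856 = 1.59 eV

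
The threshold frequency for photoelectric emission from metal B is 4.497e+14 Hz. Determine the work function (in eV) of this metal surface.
1.86 eV

At the threshold frequency, photon energy equals work function:
φ = hf₀

Calculating:
φ = (6.626×10⁻³⁴ J·s)(4.497e+14 Hz)
φ = 1.86 eV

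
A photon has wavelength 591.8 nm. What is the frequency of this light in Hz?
5.0658e+14 Hz

Using the wave equation: c = fλ

Solving for frequency:
f = c/λ = (3×10⁸ m/s) / (591.8×10⁻⁹ m)
f = 5.0658e+14 Hz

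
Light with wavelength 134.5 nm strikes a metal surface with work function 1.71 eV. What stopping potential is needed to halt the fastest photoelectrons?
7.5082 V

The stopping potential V_s satisfies: eV_s = KE_max

First, find KE_max using Einstein's equation:
E_photon = hc/λ = 9.2182 eV
KE_max = E_photon - φ = 9.2182 - 1.71 = 7.5082 eV

Since eV_s = KE_max:
V_s = KE_max/e = 7.5082 V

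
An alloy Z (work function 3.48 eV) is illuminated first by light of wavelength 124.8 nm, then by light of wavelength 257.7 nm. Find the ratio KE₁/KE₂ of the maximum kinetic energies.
4.8488

Using Einstein's equation: KE_max = hc/λ - φ

For λ₁ = 124.8 nm:
E₁ = hc/λ₁ = 9.9346 eV
KE₁ = E₁ - φ = 9.9346 - 3.48 = 6.4546 eV

For λ₂ = 257.7 nm:
E₂ = hc/λ₂ = 4.8112 eV
KE₂ = E₂ - φ = 4.8112 - 3.48 = 1.3312 eV

Ratio: KE₁/KE₂ = 6.4546/1.3312 = 4.8488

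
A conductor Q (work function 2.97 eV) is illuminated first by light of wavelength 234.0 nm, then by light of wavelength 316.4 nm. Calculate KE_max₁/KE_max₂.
2.4547

Using Einstein's equation: KE_max = hc/λ - φ

For λ₁ = 234.0 nm:
E₁ = hc/λ₁ = 5.2985 eV
KE₁ = E₁ - φ = 5.2985 - 2.97 = 2.3285 eV

For λ₂ = 316.4 nm:
E₂ = hc/λ₂ = 3.9186 eV
KE₂ = E₂ - φ = 3.9186 - 2.97 = 0.9486 eV

Ratio: KE₁/KE₂ = 2.3285/0.9486 = 2.4547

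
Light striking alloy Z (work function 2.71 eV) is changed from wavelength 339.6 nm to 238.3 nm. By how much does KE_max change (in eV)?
1.5520 eV

Using Einstein's equation: KE_max = hc/λ - φ

For λ₁ = 339.6 nm:
KE₁ = hc/λ₁ - φ = 3.6509 - 2.71 = 0.9409 eV

For λ₂ = 238.3 nm:
KE₂ = hc/λ₂ - φ = 5.2029 - 2.71 = 2.4929 eV

Change in KE:
ΔKE = KE₂ - KE₁ = 2.4929 - 0.9409 = 1.5520 eV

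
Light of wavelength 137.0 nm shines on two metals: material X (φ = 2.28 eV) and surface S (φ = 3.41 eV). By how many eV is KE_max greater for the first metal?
1.1300 eV

Using KE_max = hc/λ - φ for each metal:

Photon energy: E = hc/λ = 9.0499 eV

For material X (φ₁ = 2.28 eV):
KE₁ = E - φ₁ = 9.0499 - 2.28 = 6.7699 eV

For surface S (φ₂ = 3.41 eV):
KE₂ = E - φ₂ = 9.0499 - 3.41 = 5.6399 eV

Difference:
ΔKE = KE₁ - KE₂ = 6.7699 - 5.6399 = 1.1300 eV

Note: The difference equals the difference in work functions: 3.41 - 2.28 = 1.13 eV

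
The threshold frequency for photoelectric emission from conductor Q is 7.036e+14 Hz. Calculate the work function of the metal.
2.91 eV

At the threshold frequency, photon energy equals work function:
φ = hf₀

Calculating:
φ = (6.626×10⁻³⁴ J·s)(7.036e+14 Hz)
φ = 2.91 eV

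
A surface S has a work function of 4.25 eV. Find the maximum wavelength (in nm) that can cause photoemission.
291.73 nm

The threshold wavelength is when the photon energy equals the work function:
hc/λ₀ = φ

Solving for λ₀:
λ₀ = hc/φ = (6.626×10⁻³⁴ J·s)(3×10⁸ m/s) / (4.25 eV × 1.602×10⁻¹⁹ J/eV)
λ₀ = 291.73 nm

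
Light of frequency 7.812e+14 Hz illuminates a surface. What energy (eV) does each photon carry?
3.2308 eV

Using E = hf:

E = hf = (6.626×10⁻³⁴ J·s)(7.812e+14 Hz)
E = 3.2308 eV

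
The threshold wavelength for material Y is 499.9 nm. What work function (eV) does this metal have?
2.48 eV

At the threshold wavelength, photon energy equals work function:
φ = hc/λ₀

Calculating:
φ = (6.626×10⁻³⁴ J·s)(3×10⁸ m/s) / (499.9×10⁻⁹ m)
φ = 2.48 eV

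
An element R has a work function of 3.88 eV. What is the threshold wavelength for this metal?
319.55 nm

The threshold wavelength is when the photon energy equals the work function:
hc/λ₀ = φ

Solving for λ₀:
λ₀ = hc/φ = (6.626×10⁻³⁴ J·s)(3×10⁸ m/s) / (3.88 eV × 1.602×10⁻¹⁹ J/eV)
λ₀ = 319.55 nm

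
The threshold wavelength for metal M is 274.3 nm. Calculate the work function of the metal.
4.52 eV

At the threshold wavelength, photon energy equals work function:
φ = hc/λ₀

Calculating:
φ = (6.626×10⁻³⁴ J·s)(3×10⁸ m/s) / (274.3×10⁻⁹ m)
φ = 4.52 eV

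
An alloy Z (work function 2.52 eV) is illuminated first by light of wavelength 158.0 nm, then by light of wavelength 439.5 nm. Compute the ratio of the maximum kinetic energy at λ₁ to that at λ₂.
17.6963

Using Einstein's equation: KE_max = hc/λ - φ

For λ₁ = 158.0 nm:
E₁ = hc/λ₁ = 7.8471 eV
KE₁ = E₁ - φ = 7.8471 - 2.52 = 5.3271 eV

For λ₂ = 439.5 nm:
E₂ = hc/λ₂ = 2.8210 eV
KE₂ = E₂ - φ = 2.8210 - 2.52 = 0.3010 eV

Ratio: KE₁/KE₂ = 5.3271/0.3010 = 17.6963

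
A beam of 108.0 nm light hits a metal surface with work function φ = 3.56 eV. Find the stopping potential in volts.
7.9200 V

The stopping potential V_s satisfies: eV_s = KE_max

First, find KE_max using Einstein's equation:
E_photon = hc/λ = 11.4800 eV
KE_max = E_photon - φ = 11.4800 - 3.56 = 7.9200 eV

Since eV_s = KE_max:
V_s = KE_max/e = 7.9200 V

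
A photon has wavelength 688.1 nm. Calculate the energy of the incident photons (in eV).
1.8018 eV

Using E = hf = hc/λ:

E = hc/λ = (6.626×10⁻³⁴ J·s)(3×10⁸ m/s) / (688.1×10⁻⁹ m)
E = 1.8018 eV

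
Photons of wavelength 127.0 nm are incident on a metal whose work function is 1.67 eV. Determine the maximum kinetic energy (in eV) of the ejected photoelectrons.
8.0925 eV

Using Einstein's photoelectric equation: KE_max = hf - φ = hc/λ - φ

First, calculate the photon energy:
E_photon = hc/λ = (6.626×10⁻³⁴ J·s)(3×10⁸ m/s) / (127.0×10⁻⁹ m)
E_photon = 9.7625 eV

Then, the maximum kinetic energy:
KE_max = E_photon - φ = 9.7625 eV - 1.67 eV = 8.0925 eV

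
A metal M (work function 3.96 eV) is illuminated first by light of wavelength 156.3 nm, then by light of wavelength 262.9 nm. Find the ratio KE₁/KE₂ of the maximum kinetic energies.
5.2544

Using Einstein's equation: KE_max = hc/λ - φ

For λ₁ = 156.3 nm:
E₁ = hc/λ₁ = 7.9325 eV
KE₁ = E₁ - φ = 7.9325 - 3.96 = 3.9725 eV

For λ₂ = 262.9 nm:
E₂ = hc/λ₂ = 4.7160 eV
KE₂ = E₂ - φ = 4.7160 - 3.96 = 0.7560 eV

Ratio: KE₁/KE₂ = 3.9725/0.7560 = 5.2544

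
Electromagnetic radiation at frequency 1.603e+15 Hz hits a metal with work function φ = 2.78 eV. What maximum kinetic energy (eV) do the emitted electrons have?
3.8495 eV

Using Einstein's photoelectric equation: KE_max = hf - φ

First, calculate the photon energy:
E_photon = hf = (6.626×10⁻³⁴ J·s)(1.603e+15 Hz)
E_photon = 6.6295 eV

Then, the maximum kinetic energy:
KE_max = E_photon - φ = 6.6295 eV - 2.78 eV = 3.8495 eV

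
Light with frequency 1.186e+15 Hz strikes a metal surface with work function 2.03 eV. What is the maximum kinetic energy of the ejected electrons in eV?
2.8749 eV

Using Einstein's photoelectric equation: KE_max = hf - φ

First, calculate the photon energy:
E_photon = hf = (6.626×10⁻³⁴ J·s)(1.186e+15 Hz)
E_photon = 4.9049 eV

Then, the maximum kinetic energy:
KE_max = E_photon - φ = 4.9049 eV - 2.03 eV = 2.8749 eV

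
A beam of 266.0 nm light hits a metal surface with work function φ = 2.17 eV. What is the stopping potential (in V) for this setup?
2.4911 V

The stopping potential V_s satisfies: eV_s = KE_max

First, find KE_max using Einstein's equation:
E_photon = hc/λ = 4.6611 eV
KE_max = E_photon - φ = 4.6611 - 2.17 = 2.4911 eV

Since eV_s = KE_max:
V_s = KE_max/e = 2.4911 V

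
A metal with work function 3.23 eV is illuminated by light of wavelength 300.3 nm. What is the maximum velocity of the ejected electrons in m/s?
5.6225e+05 m/s

First, find the maximum kinetic energy:
E_photon = hc/λ = 4.1287 eV
KE_max = E_photon - φ = 4.1287 - 3.23 = 0.8987 eV

Convert to Joules: KE_max = 0.8987 × 1.602×10⁻¹⁹ J = 1.4398e-19 J

Then use KE = ½mv² to find velocity:
v = √(2·KE/m) = √(2 × 1.4398e-19 J / 9.109e-31 kg)
v = 5.6225e+05 m/s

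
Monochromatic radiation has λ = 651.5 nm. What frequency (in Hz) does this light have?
4.6016e+14 Hz

Using the wave equation: c = fλ

Solving for frequency:
f = c/λ = (3×10⁸ m/s) / (651.5×10⁻⁹ m)
f = 4.6016e+14 Hz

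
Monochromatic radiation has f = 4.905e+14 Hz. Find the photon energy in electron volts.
2.0285 eV

Using E = hf:

E = hf = (6.626×10⁻³⁴ J·s)(4.905e+14 Hz)
E = 2.0285 eV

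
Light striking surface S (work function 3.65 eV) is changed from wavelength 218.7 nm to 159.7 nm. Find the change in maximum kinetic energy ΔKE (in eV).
2.0944 eV

Using Einstein's equation: KE_max = hc/λ - φ

For λ₁ = 218.7 nm:
KE₁ = hc/λ₁ - φ = 5.6691 - 3.65 = 2.0191 eV

For λ₂ = 159.7 nm:
KE₂ = hc/λ₂ - φ = 7.7636 - 3.65 = 4.1136 eV

Change in KE:
ΔKE = KE₂ - KE₁ = 4.1136 - 2.0191 = 2.0944 eV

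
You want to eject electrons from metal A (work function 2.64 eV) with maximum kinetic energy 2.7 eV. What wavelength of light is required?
232.18 nm

From Einstein's equation: KE_max = hc/λ - φ

Rearranging for λ:
hc/λ = KE_max + φ
λ = hc/(KE_max + φ)

Required photon energy:
E_photon = KE_max + φ = 2.7 + 2.64 = 5.34 eV

Required wavelength:
λ = hc/E_photon = (6.626×10⁻³⁴)(3×10⁸) / (5.34 × 1.602×10⁻¹⁹)
λ = 232.18 nm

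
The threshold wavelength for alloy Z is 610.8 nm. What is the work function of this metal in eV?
2.03 eV

At the threshold wavelength, photon energy equals work function:
φ = hc/λ₀

Calculating:
φ = (6.626×10⁻³⁴ J·s)(3×10⁸ m/s) / (610.8×10⁻⁹ m)
φ = 2.03 eV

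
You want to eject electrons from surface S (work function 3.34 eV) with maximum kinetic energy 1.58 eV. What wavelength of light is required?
252.00 nm

From Einstein's equation: KE_max = hc/λ - φ

Rearranging for λ:
hc/λ = KE_max + φ
λ = hc/(KE_max + φ)

Required photon energy:
E_photon = KE_max + φ = 1.58 + 3.34 = 4.92 eV

Required wavelength:
λ = hc/E_photon = (6.626×10⁻³⁴)(3×10⁸) / (4.92 × 1.602×10⁻¹⁹)
λ = 252.00 nm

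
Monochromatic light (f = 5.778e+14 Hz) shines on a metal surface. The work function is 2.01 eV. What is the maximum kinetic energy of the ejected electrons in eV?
0.3796 eV

Using Einstein's photoelectric equation: KE_max = hf - φ

First, calculate the photon energy:
E_photon = hf = (6.626×10⁻³⁴ J·s)(5.778e+14 Hz)
E_photon = 2.3896 eV

Then, the maximum kinetic energy:
KE_max = E_photon - φ = 2.3896 eV - 2.01 eV = 0.3796 eV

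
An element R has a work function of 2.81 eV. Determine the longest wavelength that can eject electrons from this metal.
441.22 nm

The threshold wavelength is when the photon energy equals the work function:
hc/λ₀ = φ

Solving for λ₀:
λ₀ = hc/φ = (6.626×10⁻³⁴ J·s)(3×10⁸ m/s) / (2.81 eV × 1.602×10⁻¹⁹ J/eV)
λ₀ = 441.22 nm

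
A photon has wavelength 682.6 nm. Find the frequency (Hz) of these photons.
4.3919e+14 Hz

Using the wave equation: c = fλ

Solving for frequency:
f = c/λ = (3×10⁸ m/s) / (682.6×10⁻⁹ m)
f = 4.3919e+14 Hz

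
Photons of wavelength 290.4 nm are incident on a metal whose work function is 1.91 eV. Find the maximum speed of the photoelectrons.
9.1102e+05 m/s

First, find the maximum kinetic energy:
E_photon = hc/λ = 4.2694 eV
KE_max = E_photon - φ = 4.2694 - 1.91 = 2.3594 eV

Convert to Joules: KE_max = 2.3594 × 1.602×10⁻¹⁹ J = 3.7802e-19 J

Then use KE = ½mv² to find velocity:
v = √(2·KE/m) = √(2 × 3.7802e-19 J / 9.109e-31 kg)
v = 9.1102e+05 m/s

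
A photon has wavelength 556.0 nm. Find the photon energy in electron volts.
2.2299 eV

Using E = hf = hc/λ:

E = hc/λ = (6.626×10⁻³⁴ J·s)(3×10⁸ m/s) / (556.0×10⁻⁹ m)
E = 2.2299 eV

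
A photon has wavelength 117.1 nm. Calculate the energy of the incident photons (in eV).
10.5879 eV

Using E = hf = hc/λ:

E = hc/λ = (6.626×10⁻³⁴ J·s)(3×10⁸ m/s) / (117.1×10⁻⁹ m)
E = 10.5879 eV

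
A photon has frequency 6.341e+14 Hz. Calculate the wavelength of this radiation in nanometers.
472.78 nm

Using the wave equation: c = fλ

Solving for wavelength:
λ = c/f = (3×10⁸ m/s) / (6.341e+14 Hz)
λ = 472.78 nm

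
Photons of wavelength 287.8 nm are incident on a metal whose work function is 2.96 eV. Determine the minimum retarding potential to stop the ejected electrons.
1.3480 V

The stopping potential V_s satisfies: eV_s = KE_max

First, find KE_max using Einstein's equation:
E_photon = hc/λ = 4.3080 eV
KE_max = E_photon - φ = 4.3080 - 2.96 = 1.3480 eV

Since eV_s = KE_max:
V_s = KE_max/e = 1.3480 V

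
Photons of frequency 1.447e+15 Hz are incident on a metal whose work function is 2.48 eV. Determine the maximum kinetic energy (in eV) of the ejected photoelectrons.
3.5043 eV

Using Einstein's photoelectric equation: KE_max = hf - φ

First, calculate the photon energy:
E_photon = hf = (6.626×10⁻³⁴ J·s)(1.447e+15 Hz)
E_photon = 5.9843 eV

Then, the maximum kinetic energy:
KE_max = E_photon - φ = 5.9843 eV - 2.48 eV = 3.5043 eV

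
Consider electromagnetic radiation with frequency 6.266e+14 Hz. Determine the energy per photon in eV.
2.5914 eV

Using E = hf:

E = hf = (6.626×10⁻³⁴ J·s)(6.266e+14 Hz)
E = 2.5914 eV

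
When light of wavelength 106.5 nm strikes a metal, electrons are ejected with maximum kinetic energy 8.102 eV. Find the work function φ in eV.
3.54 eV

From Einstein's photoelectric equation: KE_max = hf - φ = hc/λ - φ

Rearranging for φ:
φ = hc/λ - KE_max

Calculate photon energy:
E_photon = hc/λ = 11.6417 eV

Therefore:
φ = 11.6417 - 8.102 = 3.54 eV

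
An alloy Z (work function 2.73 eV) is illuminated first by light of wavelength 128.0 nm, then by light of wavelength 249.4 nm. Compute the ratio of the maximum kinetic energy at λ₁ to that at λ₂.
3.1037

Using Einstein's equation: KE_max = hc/λ - φ

For λ₁ = 128.0 nm:
E₁ = hc/λ₁ = 9.6863 eV
KE₁ = E₁ - φ = 9.6863 - 2.73 = 6.9563 eV

For λ₂ = 249.4 nm:
E₂ = hc/λ₂ = 4.9713 eV
KE₂ = E₂ - φ = 4.9713 - 2.73 = 2.2413 eV

Ratio: KE₁/KE₂ = 6.9563/2.2413 = 3.1037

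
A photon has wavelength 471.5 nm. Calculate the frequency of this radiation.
6.3583e+14 Hz

Using the wave equation: c = fλ

Solving for frequency:
f = c/λ = (3×10⁸ m/s) / (471.5×10⁻⁹ m)
f = 6.3583e+14 Hz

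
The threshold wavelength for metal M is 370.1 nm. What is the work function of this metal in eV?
3.35 eV

At the threshold wavelength, photon energy equals work function:
φ = hc/λ₀

Calculating:
φ = (6.626×10⁻³⁴ J·s)(3×10⁸ m/s) / (370.1×10⁻⁹ m)
φ = 3.35 eV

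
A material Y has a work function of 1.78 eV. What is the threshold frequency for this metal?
4.3040e+14 Hz

The threshold frequency is when the photon energy equals the work function:
hf₀ = φ

Solving for f₀:
f₀ = φ/h = (1.78 eV × 1.602×10⁻¹⁹ J/eV) / (6.626×10⁻³⁴ J·s)
f₀ = 4.3040e+14 Hz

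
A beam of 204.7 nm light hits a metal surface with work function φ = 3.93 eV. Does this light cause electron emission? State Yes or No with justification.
Yes

For photoemission, the photon energy must exceed the work function.

Photon energy: E = hc/λ = 6.0569 eV
Work function: φ = 3.93 eV

Since E_photon (6.0569 eV) > φ (3.93 eV), photoemission WILL occur.
The threshold wavelength is λ₀ = hc/φ = 315.5 nm.
Since 204.7 nm < 315.5 nm, the light has sufficient energy.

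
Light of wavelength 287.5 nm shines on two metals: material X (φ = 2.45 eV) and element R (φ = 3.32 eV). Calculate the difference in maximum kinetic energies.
0.8700 eV

Using KE_max = hc/λ - φ for each metal:

Photon energy: E = hc/λ = 4.3125 eV

For material X (φ₁ = 2.45 eV):
KE₁ = E - φ₁ = 4.3125 - 2.45 = 1.8625 eV

For element R (φ₂ = 3.32 eV):
KE₂ = E - φ₂ = 4.3125 - 3.32 = 0.9925 eV

Difference:
ΔKE = KE₁ - KE₂ = 1.8625 - 0.9925 = 0.8700 eV

Note: The difference equals the difference in work functions: 3.32 - 2.45 = 0.87 eV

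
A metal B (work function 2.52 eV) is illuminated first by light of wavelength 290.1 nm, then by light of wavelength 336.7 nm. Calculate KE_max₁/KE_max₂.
1.5089

Using Einstein's equation: KE_max = hc/λ - φ

For λ₁ = 290.1 nm:
E₁ = hc/λ₁ = 4.2738 eV
KE₁ = E₁ - φ = 4.2738 - 2.52 = 1.7538 eV

For λ₂ = 336.7 nm:
E₂ = hc/λ₂ = 3.6823 eV
KE₂ = E₂ - φ = 3.6823 - 2.52 = 1.1623 eV

Ratio: KE₁/KE₂ = 1.7538/1.1623 = 1.5089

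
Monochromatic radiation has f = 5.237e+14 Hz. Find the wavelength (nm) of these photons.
572.45 nm

Using the wave equation: c = fλ

Solving for wavelength:
λ = c/f = (3×10⁸ m/s) / (5.237e+14 Hz)
λ = 572.45 nm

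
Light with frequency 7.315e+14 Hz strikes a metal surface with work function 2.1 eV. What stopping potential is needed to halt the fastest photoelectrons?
0.9252 V

The stopping potential V_s satisfies: eV_s = KE_max

First, find KE_max using Einstein's equation:
E_photon = hf = (6.626×10⁻³⁴ J·s)(7.315e+14 Hz) = 3.0252 eV
KE_max = E_photon - φ = 3.0252 - 2.1 = 0.9252 eV

Since eV_s = KE_max:
V_s = KE_max/e = 0.9252 V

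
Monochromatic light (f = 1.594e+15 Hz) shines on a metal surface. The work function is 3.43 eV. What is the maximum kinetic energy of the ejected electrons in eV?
3.1623 eV

Using Einstein's photoelectric equation: KE_max = hf - φ

First, calculate the photon energy:
E_photon = hf = (6.626×10⁻³⁴ J·s)(1.594e+15 Hz)
E_photon = 6.5923 eV

Then, the maximum kinetic energy:
KE_max = E_photon - φ = 6.5923 eV - 3.43 eV = 3.1623 eV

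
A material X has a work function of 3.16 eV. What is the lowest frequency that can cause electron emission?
7.6408e+14 Hz

The threshold frequency is when the photon energy equals the work function:
hf₀ = φ

Solving for f₀:
f₀ = φ/h = (3.16 eV × 1.602×10⁻¹⁹ J/eV) / (6.626×10⁻³⁴ J·s)
f₀ = 7.6408e+14 Hz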